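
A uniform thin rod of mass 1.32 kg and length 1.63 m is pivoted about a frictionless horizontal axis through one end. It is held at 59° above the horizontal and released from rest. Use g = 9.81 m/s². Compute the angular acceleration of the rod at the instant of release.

About the pivot, I = (1/3)ML² = (1/3)(1.32)(1.63)² = 1.169 kg·m².
The weight acts at the center, a distance L/2 = 0.8150 m from the pivot; τ = Mg(L/2) cos 59° = 5.436 N·m.
α = τ/I = 5.436/1.169 = 4.650 rad/s².
(Equivalently α = (3g/(2L)) cos 59° = 4.650 rad/s².)

α ≈ 4.65 rad/s²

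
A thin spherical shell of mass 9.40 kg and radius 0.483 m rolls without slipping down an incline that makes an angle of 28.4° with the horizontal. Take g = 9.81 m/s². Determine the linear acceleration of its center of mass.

a ≈ 2.80 m/s²

Translation along the incline: Mg sinθ − f = Ma.
Rotation about the center: fR = Iα with I = (2/3)MR². No-slip gives a = αR, so f = (I/R²)a = (2/3)M a.
Substituting: Mg sinθ = (1 + 0.6667)Ma, so a = g sinθ/(1 + 0.6667) = (9.81) sin 28.4° / 1.667 = 2.800 m/s².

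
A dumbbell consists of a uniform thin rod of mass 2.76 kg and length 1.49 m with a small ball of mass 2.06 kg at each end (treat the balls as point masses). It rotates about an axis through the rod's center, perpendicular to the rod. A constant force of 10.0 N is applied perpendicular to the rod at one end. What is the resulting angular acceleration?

I_rod = (1/12)ML² = (1/12)(2.76)(1.49)² = 0.5106 kg·m².
I_balls = 2·m·(L/2)² = 2(2.06)(0.7450)² = 2.287 kg·m².
Total I = 2.797 kg·m².
τ = F·(L/2) = (10.0)(0.745) = 7.450 N·m.
α = τ/I = 7.450/2.797 = 2.663 rad/s².

α ≈ 2.66 rad/s²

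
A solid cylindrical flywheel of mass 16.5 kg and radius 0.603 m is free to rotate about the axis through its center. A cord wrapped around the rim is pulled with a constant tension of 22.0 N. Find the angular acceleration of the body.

I = ½MR² = (1/2)(16.5)(0.603)² = 3.000 kg·m².
τ = F R = (22.0)(0.603) = 13.27 N·m.
Newton's second law for rotation, τ = Iα, gives α = τ/I = 13.27/3.000 = 4.422 rad/s².

α ≈ 4.42 rad/s²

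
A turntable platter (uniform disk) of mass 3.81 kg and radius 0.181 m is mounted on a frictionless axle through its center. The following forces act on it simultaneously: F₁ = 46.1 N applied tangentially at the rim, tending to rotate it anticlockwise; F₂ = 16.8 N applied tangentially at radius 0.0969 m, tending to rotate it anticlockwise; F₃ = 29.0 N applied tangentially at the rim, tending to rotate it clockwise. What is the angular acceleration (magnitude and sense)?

I = ½MR² = (1/2)(3.81)(0.181)² = 0.06241 kg·m².
Taking anticlockwise as positive: τ₁ = +(46.1)(0.181) = +8.344 N·m; τ₂ = +(16.8)(0.0969) = +1.628 N·m; τ₃ = −(29.0)(0.181) = −5.249 N·m.
Net torque τ = 4.723 N·m.
α = τ/I = 4.723/0.06241 = 75.68 rad/s².

α ≈ 75.7 rad/s², anticlockwise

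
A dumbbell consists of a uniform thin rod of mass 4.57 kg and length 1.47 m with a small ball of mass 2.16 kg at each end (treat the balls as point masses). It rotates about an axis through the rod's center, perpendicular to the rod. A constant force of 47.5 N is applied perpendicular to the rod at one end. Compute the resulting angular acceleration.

I_rod = (1/12)ML² = (1/12)(4.57)(1.47)² = 0.8229 kg·m².
I_balls = 2·m·(L/2)² = 2(2.16)(0.7350)² = 2.334 kg·m².
Total I = 3.157 kg·m².
τ = F·(L/2) = (47.5)(0.735) = 34.91 N·m.
α = τ/I = 34.91/3.157 = 11.06 rad/s².

α ≈ 11.1 rad/s²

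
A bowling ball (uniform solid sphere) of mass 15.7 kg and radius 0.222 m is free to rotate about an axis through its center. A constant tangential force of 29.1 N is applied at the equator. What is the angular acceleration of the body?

α ≈ 20.9 rad/s²

I = (2/5)MR² = (2/5)(15.7)(0.222)² = 0.3095 kg·m².
τ = F R = (29.1)(0.222) = 6.460 N·m.
Newton's second law for rotation, τ = Iα, gives α = τ/I = 6.460/0.3095 = 20.87 rad/s².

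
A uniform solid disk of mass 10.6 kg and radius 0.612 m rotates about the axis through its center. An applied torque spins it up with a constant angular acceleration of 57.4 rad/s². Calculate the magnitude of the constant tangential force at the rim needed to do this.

F ≈ 186 N

I = ½MR² = (1/2)(10.6)(0.612)² = 1.985 kg·m².
The required torque is τ = Iα = (1.985)(57.40) = 113.9 N·m.
A tangential force at the rim gives τ = FR, so F = τ/R = 113.9/0.612 = 186.2 N.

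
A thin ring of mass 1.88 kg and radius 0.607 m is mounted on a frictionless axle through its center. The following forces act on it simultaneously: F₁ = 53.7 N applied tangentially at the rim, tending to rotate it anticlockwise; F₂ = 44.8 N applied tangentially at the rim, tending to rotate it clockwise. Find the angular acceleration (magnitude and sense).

I = MR² = (1.88)(0.607)² = 0.6927 kg·m².
Taking anticlockwise as positive: τ₁ = +(53.7)(0.607) = +32.60 N·m; τ₂ = −(44.8)(0.607) = −27.19 N·m.
Net torque τ = 5.402 N·m.
α = τ/I = 5.402/0.6927 = 7.799 rad/s².

α ≈ 7.80 rad/s², anticlockwise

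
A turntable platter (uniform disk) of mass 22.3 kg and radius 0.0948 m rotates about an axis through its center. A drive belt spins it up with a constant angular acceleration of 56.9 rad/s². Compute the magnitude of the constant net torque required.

τ ≈ 5.70 N·m

I = ½MR² = (1/2)(22.3)(0.0948)² = 0.1002 kg·m².
τ = Iα = (0.1002)(56.90) = 5.702 N·m.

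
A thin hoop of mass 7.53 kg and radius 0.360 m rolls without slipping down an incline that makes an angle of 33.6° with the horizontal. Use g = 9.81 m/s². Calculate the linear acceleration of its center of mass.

Translation along the incline: Mg sinθ − f = Ma.
Rotation about the center: fR = Iα with I = MR². No-slip gives a = αR, so f = (I/R²)a = M a.
Substituting: Mg sinθ = (1 + 1.000)Ma, so a = g sinθ/(1 + 1.000) = (9.81) sin 33.6° / 2.000 = 2.714 m/s².

a ≈ 2.71 m/s²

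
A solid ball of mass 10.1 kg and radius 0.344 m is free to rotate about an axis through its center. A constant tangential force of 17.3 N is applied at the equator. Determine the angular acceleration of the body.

I = (2/5)MR² = (2/5)(10.1)(0.344)² = 0.4781 kg·m².
τ = F R = (17.3)(0.344) = 5.951 N·m.
From τ = Iα: α = 5.951/0.4781 = 12.45 rad/s².

α ≈ 12.4 rad/s²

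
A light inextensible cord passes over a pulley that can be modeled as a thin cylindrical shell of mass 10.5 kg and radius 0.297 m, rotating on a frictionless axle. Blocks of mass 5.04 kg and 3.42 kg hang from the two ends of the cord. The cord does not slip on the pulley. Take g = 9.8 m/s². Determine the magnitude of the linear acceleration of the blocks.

I = MR² = (10.5)(0.297)² = 0.9262 kg·m².
Heavier block: m₁g − T₁ = m₁a. Lighter block: T₂ − m₂g = m₂a.
Pulley: (T₁ − T₂)R = Iα = I(a/R), so T₁ − T₂ = (I/R²)a = 1·M_p a = 10.50·a.
Adding the three: (m₁ − m₂)g = (m₁ + m₂ + 10.50)a, so a = (5.04 − 3.42)(9.8)/(5.04 + 3.42 + 10.50) = 0.8373 m/s².

a ≈ 0.837 m/s²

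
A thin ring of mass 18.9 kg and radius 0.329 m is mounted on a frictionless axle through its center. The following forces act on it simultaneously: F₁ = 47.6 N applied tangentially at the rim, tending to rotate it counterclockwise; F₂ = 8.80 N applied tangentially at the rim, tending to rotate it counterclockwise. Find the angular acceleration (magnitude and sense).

I = MR² = (18.9)(0.329)² = 2.046 kg·m².
Taking counterclockwise as positive: τ₁ = +(47.6)(0.329) = +15.66 N·m; τ₂ = +(8.80)(0.329) = +2.895 N·m.
Net torque τ = 18.56 N·m.
α = τ/I = 18.56/2.046 = 9.070 rad/s².

α ≈ 9.07 rad/s², counterclockwise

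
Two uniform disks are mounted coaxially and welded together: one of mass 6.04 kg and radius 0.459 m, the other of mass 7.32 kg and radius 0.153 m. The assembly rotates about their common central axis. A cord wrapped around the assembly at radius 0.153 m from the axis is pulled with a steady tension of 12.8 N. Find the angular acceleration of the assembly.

α ≈ 2.71 rad/s²

I = ½M₁R₁² + ½M₂R₂² = ½(6.04)(0.459)² + ½(7.32)(0.153)² = 0.7219 kg·m².
τ = F r = (12.8)(0.153) = 1.958 N·m.
α = τ/I = 1.958/0.7219 = 2.713 rad/s².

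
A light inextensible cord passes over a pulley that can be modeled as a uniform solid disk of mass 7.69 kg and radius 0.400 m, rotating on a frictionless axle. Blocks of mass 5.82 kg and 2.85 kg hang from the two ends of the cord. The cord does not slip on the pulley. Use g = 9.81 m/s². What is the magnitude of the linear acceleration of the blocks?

I = ½MR² = (1/2)(7.69)(0.400)² = 0.6152 kg·m².
Heavier block: m₁g − T₁ = m₁a. Lighter block: T₂ − m₂g = m₂a.
Pulley: (T₁ − T₂)R = Iα = I(a/R), so T₁ − T₂ = (I/R²)a = (1/2)M_p a = 3.845·a.
Adding the three: (m₁ − m₂)g = (m₁ + m₂ + 3.845)a, so a = (5.82 − 2.85)(9.81)/(5.82 + 2.85 + 3.845) = 2.328 m/s².

a ≈ 2.33 m/s²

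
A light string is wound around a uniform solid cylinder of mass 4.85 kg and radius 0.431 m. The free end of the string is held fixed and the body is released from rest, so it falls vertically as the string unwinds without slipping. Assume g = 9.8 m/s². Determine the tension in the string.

T ≈ 15.8 N

Translation: Mg − T = Ma. Rotation about the center: TR = Iα with I = ½MR².
With a = αR: T = (I/R²)a = (1/2)M a, so Mg = (1 + 0.5000)Ma.
a = g/(1 + 0.5000) = 9.8/1.500 = 6.533 m/s².
T = 0.5000·M·a = (0.5000)(4.85)(6.533) = 15.84 N.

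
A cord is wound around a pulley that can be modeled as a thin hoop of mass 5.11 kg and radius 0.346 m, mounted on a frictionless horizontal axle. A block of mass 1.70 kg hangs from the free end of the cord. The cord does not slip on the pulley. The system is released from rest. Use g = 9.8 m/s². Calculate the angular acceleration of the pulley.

I = MR² = (5.11)(0.346)² = 0.6117 kg·m².
Block: mg − T = ma. Pulley: TR = Iα. No-slip: a = αR, so T = (I/R²)a = 5.110·a.
Then mg = (m + 5.110)a, so a = (1.70)(9.8)/(1.70 + 5.110) = 2.446 m/s².
α = a/R = 2.446/0.346 = 7.071 rad/s².

α ≈ 7.07 rad/s²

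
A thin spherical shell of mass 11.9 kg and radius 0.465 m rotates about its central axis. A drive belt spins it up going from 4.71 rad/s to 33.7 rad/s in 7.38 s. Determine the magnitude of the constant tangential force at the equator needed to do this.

F ≈ 14.5 N

I = (2/3)MR² = (2/3)(11.9)(0.465)² = 1.715 kg·m².
α = Δω/Δt = (33.7 − 4.71)/7.38 = 3.928 rad/s².
The required torque is τ = Iα = (1.715)(3.928) = 6.738 N·m.
A tangential force at the equator gives τ = FR, so F = τ/R = 6.738/0.465 = 14.49 N.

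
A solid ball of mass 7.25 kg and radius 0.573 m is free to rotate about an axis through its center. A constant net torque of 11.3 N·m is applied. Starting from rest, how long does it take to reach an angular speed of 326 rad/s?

t ≈ 27.5 s

I = (2/5)MR² = (2/5)(7.25)(0.573)² = 0.9522 kg·m².
α = τ/I = 11.3/0.9522 = 11.87 rad/s².
ω = αt ⇒ t = ω/α = 326/11.87 = 27.47 s.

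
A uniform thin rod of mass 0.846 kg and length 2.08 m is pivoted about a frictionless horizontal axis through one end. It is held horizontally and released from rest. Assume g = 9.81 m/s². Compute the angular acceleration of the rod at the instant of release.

About the pivot, I = (1/3)ML² = (1/3)(0.846)(2.08)² = 1.220 kg·m².
The weight acts at the center, a distance L/2 = 1.040 m from the pivot; τ = Mg(L/2) = 8.631 N·m.
α = τ/I = 8.631/1.220 = 7.075 rad/s².

α ≈ 7.07 rad/s²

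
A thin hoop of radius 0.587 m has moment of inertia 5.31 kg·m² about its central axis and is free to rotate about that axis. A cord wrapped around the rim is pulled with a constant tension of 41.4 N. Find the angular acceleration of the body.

τ = F R = (41.4)(0.587) = 24.30 N·m.
Newton's second law for rotation, τ = Iα, gives α = τ/I = 24.30/5.310 = 4.577 rad/s².

α ≈ 4.58 rad/s²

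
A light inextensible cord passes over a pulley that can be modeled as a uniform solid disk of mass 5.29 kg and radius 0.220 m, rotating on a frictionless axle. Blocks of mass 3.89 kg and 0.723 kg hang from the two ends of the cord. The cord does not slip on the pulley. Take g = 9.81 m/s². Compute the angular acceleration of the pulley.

α ≈ 19.5 rad/s²

I = ½MR² = (1/2)(5.29)(0.220)² = 0.1280 kg·m².
Heavier block: m₁g − T₁ = m₁a. Lighter block: T₂ − m₂g = m₂a.
Pulley: (T₁ − T₂)R = Iα = I(a/R), so T₁ − T₂ = (I/R²)a = (1/2)M_p a = 2.645·a.
Adding the three: (m₁ − m₂)g = (m₁ + m₂ + 2.645)a, so a = (3.89 − 0.723)(9.81)/(3.89 + 0.723 + 2.645) = 4.281 m/s².
α = a/R = 4.281/0.220 = 19.46 rad/s².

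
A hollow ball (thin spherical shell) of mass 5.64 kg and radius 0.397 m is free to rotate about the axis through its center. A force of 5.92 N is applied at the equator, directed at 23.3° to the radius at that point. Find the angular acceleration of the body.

α ≈ 1.57 rad/s²

I = (2/3)MR² = (2/3)(5.64)(0.397)² = 0.5926 kg·m².
Only the tangential component produces torque: τ = F R sinθ = (5.92)(0.397) sin 23.3° = 0.9296 N·m.
From τ = Iα: α = 0.9296/0.5926 = 1.569 rad/s².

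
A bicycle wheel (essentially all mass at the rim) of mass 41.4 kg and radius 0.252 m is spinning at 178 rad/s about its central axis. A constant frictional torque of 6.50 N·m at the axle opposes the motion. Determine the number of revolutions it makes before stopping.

≈ 1020 revolutions

I = MR² = (41.4)(0.252)² = 2.629 kg·m².
The net torque has magnitude 6.50 N·m, opposing ω.
|α| = τ/I = 6.500/2.629 = 2.472 rad/s² (deceleration).
ω² = ω₀² − 2|α|θ with ω = 0 ⇒ θ = ω₀²/(2|α|) = 6408 rad = 1020 rev.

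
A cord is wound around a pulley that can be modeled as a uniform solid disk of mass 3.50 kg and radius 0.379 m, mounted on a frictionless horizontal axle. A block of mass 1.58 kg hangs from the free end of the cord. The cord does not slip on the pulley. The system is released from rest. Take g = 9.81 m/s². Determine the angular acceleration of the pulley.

α ≈ 12.3 rad/s²

I = ½MR² = (1/2)(3.50)(0.379)² = 0.2514 kg·m².
Block: mg − T = ma. Pulley: TR = Iα. No-slip: a = αR, so T = (I/R²)a = 1.750·a.
Then mg = (m + 1.750)a, so a = (1.58)(9.81)/(1.58 + 1.750) = 4.655 m/s².
α = a/R = 4.655/0.379 = 12.28 rad/s².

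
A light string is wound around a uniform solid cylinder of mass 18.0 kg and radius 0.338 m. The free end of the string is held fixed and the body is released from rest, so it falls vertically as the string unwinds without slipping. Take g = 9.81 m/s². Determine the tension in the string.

T ≈ 58.9 N

Translation: Mg − T = Ma. Rotation about the center: TR = Iα with I = ½MR².
With a = αR: T = (I/R²)a = (1/2)M a, so Mg = (1 + 0.5000)Ma.
a = g/(1 + 0.5000) = 9.81/1.500 = 6.540 m/s².
T = 0.5000·M·a = (0.5000)(18.0)(6.540) = 58.86 N.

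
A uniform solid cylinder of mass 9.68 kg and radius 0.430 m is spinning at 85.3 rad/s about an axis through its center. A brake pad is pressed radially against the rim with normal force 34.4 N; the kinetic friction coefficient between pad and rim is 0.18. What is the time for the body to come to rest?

I = ½MR² = (1/2)(9.68)(0.430)² = 0.8949 kg·m².
Friction force f = μN = (0.18)(34.4) = 6.192 N at the rim; torque magnitude τ = fR = 2.663 N·m, opposing ω.
|α| = τ/I = 2.663/0.8949 = 2.975 rad/s² (deceleration).
0 = ω₀ − |α|t ⇒ t = ω₀/|α| = 85.3/2.975 = 28.67 s.

t ≈ 28.7 s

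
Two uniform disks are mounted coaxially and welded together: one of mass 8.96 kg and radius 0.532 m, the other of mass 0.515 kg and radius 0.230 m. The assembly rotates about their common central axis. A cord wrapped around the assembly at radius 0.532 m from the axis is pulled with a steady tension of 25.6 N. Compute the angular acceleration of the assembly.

α ≈ 10.6 rad/s²

I = ½M₁R₁² + ½M₂R₂² = ½(8.96)(0.532)² + ½(0.515)(0.230)² = 1.282 kg·m².
τ = F r = (25.6)(0.532) = 13.62 N·m.
α = τ/I = 13.62/1.282 = 10.63 rad/s².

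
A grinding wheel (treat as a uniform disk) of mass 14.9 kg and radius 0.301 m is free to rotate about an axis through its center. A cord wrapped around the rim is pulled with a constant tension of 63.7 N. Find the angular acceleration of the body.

I = ½MR² = (1/2)(14.9)(0.301)² = 0.6750 kg·m².
τ = F R = (63.7)(0.301) = 19.17 N·m.
From τ = Iα: α = 19.17/0.6750 = 28.41 rad/s².

α ≈ 28.4 rad/s²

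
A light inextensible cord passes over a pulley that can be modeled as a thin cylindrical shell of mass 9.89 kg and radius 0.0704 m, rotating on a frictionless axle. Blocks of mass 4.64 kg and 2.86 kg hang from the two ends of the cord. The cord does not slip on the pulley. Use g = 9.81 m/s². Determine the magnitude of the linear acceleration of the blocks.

a ≈ 1.00 m/s²

I = MR² = (9.89)(0.0704)² = 0.04902 kg·m².
Heavier block: m₁g − T₁ = m₁a. Lighter block: T₂ − m₂g = m₂a.
Pulley: (T₁ − T₂)R = Iα = I(a/R), so T₁ − T₂ = (I/R²)a = 1·M_p a = 9.890·a.
Adding the three: (m₁ − m₂)g = (m₁ + m₂ + 9.890)a, so a = (4.64 − 2.86)(9.81)/(4.64 + 2.86 + 9.890) = 1.004 m/s².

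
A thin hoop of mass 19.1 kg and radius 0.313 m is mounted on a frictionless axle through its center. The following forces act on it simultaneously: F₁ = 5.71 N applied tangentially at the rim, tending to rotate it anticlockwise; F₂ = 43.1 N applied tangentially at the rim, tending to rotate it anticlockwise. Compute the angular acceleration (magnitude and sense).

α ≈ 8.16 rad/s², anticlockwise

I = MR² = (19.1)(0.313)² = 1.871 kg·m².
Taking anticlockwise as positive: τ₁ = +(5.71)(0.313) = +1.787 N·m; τ₂ = +(43.1)(0.313) = +13.49 N·m.
Net torque τ = 15.28 N·m.
α = τ/I = 15.28/1.871 = 8.165 rad/s².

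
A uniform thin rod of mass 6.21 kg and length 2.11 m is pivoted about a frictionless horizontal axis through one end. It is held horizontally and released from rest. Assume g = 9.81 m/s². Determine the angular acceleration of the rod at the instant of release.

α ≈ 6.97 rad/s²

About the pivot, I = (1/3)ML² = (1/3)(6.21)(2.11)² = 9.216 kg·m².
The weight acts at the center, a distance L/2 = 1.055 m from the pivot; τ = Mg(L/2) = 64.27 N·m.
α = τ/I = 64.27/9.216 = 6.974 rad/s².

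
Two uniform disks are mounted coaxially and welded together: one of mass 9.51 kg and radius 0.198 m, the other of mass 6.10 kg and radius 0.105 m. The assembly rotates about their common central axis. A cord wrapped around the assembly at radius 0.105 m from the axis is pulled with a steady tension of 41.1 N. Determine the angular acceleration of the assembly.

I = ½M₁R₁² + ½M₂R₂² = ½(9.51)(0.198)² + ½(6.10)(0.105)² = 0.2200 kg·m².
τ = F r = (41.1)(0.105) = 4.316 N·m.
α = τ/I = 4.316/0.2200 = 19.61 rad/s².

α ≈ 19.6 rad/s²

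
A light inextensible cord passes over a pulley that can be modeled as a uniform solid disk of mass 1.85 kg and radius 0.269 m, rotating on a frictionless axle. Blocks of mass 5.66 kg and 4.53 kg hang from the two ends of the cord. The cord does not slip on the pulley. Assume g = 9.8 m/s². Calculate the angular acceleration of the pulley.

α ≈ 3.70 rad/s²

I = ½MR² = (1/2)(1.85)(0.269)² = 0.06693 kg·m².
Heavier block: m₁g − T₁ = m₁a. Lighter block: T₂ − m₂g = m₂a.
Pulley: (T₁ − T₂)R = Iα = I(a/R), so T₁ − T₂ = (I/R²)a = (1/2)M_p a = 0.9250·a.
Adding the three: (m₁ − m₂)g = (m₁ + m₂ + 0.9250)a, so a = (5.66 − 4.53)(9.8)/(5.66 + 4.53 + 0.9250) = 0.9963 m/s².
α = a/R = 0.9963/0.269 = 3.704 rad/s².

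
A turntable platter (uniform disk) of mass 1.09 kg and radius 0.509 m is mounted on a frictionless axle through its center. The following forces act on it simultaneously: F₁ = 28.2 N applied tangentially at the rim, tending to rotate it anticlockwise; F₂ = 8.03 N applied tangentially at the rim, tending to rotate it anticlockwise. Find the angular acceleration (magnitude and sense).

α ≈ 131 rad/s², anticlockwise

I = ½MR² = (1/2)(1.09)(0.509)² = 0.1412 kg·m².
Taking anticlockwise as positive: τ₁ = +(28.2)(0.509) = +14.35 N·m; τ₂ = +(8.03)(0.509) = +4.087 N·m.
Net torque τ = 18.44 N·m.
α = τ/I = 18.44/0.1412 = 130.6 rad/s².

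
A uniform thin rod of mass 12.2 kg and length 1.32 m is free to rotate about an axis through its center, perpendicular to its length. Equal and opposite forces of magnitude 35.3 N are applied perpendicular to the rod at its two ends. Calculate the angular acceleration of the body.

α ≈ 26.3 rad/s²

I = (1/12)ML² = (1/12)(12.2)(1.32)² = 1.771 kg·m².
The couple gives τ = F·(L/2) + F·(L/2) = F L = (35.3)(1.32) = 46.60 N·m.
From τ = Iα: α = 46.60/1.771 = 26.30 rad/s².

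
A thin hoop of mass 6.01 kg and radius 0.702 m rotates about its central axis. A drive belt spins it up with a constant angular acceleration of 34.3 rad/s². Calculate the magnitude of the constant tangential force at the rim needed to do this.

I = MR² = (6.01)(0.702)² = 2.962 kg·m².
The required torque is τ = Iα = (2.962)(34.30) = 101.6 N·m.
A tangential force at the rim gives τ = FR, so F = τ/R = 101.6/0.702 = 144.7 N.

F ≈ 145 N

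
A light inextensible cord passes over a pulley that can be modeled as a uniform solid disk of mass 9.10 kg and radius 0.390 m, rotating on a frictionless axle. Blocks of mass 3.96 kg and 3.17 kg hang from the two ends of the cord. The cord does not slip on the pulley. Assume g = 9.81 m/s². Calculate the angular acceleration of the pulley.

I = ½MR² = (1/2)(9.10)(0.390)² = 0.6921 kg·m².
Heavier block: m₁g − T₁ = m₁a. Lighter block: T₂ − m₂g = m₂a.
Pulley: (T₁ − T₂)R = Iα = I(a/R), so T₁ − T₂ = (I/R²)a = (1/2)M_p a = 4.550·a.
Adding the three: (m₁ − m₂)g = (m₁ + m₂ + 4.550)a, so a = (3.96 − 3.17)(9.81)/(3.96 + 3.17 + 4.550) = 0.6635 m/s².
α = a/R = 0.6635/0.390 = 1.701 rad/s².

α ≈ 1.70 rad/s²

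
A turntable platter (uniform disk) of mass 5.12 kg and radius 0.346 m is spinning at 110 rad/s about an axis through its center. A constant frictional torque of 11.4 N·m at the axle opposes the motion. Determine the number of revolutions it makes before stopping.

≈ 25.9 revolutions

I = ½MR² = (1/2)(5.12)(0.346)² = 0.3065 kg·m².
The net torque has magnitude 11.4 N·m, opposing ω.
|α| = τ/I = 11.40/0.3065 = 37.20 rad/s² (deceleration).
ω² = ω₀² − 2|α|θ with ω = 0 ⇒ θ = ω₀²/(2|α|) = 162.6 rad = 25.89 rev.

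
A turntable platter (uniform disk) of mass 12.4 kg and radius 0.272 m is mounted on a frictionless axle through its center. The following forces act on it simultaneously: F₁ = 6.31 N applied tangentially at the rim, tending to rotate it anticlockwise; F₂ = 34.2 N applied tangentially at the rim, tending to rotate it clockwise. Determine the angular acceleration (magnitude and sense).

α ≈ 16.5 rad/s², clockwise

I = ½MR² = (1/2)(12.4)(0.272)² = 0.4587 kg·m².
Taking anticlockwise as positive: τ₁ = +(6.31)(0.272) = +1.716 N·m; τ₂ = −(34.2)(0.272) = −9.302 N·m.
Net torque τ = -7.586 N·m.
α = τ/I = -7.586/0.4587 = -16.54 rad/s².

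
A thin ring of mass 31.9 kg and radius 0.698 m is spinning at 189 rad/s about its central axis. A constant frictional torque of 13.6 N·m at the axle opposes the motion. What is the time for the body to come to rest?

t ≈ 216 s

I = MR² = (31.9)(0.698)² = 15.54 kg·m².
The net torque has magnitude 13.6 N·m, opposing ω.
|α| = τ/I = 13.60/15.54 = 0.8751 rad/s² (deceleration).
0 = ω₀ − |α|t ⇒ t = ω₀/|α| = 189/0.8751 = 216.0 s.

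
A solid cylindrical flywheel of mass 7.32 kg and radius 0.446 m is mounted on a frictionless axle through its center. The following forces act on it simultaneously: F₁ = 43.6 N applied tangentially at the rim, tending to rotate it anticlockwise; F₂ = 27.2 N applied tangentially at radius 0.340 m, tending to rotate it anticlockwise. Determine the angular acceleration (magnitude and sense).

I = ½MR² = (1/2)(7.32)(0.446)² = 0.7280 kg·m².
Taking anticlockwise as positive: τ₁ = +(43.6)(0.446) = +19.45 N·m; τ₂ = +(27.2)(0.340) = +9.248 N·m.
Net torque τ = 28.69 N·m.
α = τ/I = 28.69/0.7280 = 39.41 rad/s².

α ≈ 39.4 rad/s², anticlockwise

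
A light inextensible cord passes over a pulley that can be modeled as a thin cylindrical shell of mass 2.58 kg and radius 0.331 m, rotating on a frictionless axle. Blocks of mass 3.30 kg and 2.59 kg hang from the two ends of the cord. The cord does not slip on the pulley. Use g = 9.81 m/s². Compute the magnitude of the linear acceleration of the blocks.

a ≈ 0.822 m/s²

I = MR² = (2.58)(0.331)² = 0.2827 kg·m².
Heavier block: m₁g − T₁ = m₁a. Lighter block: T₂ − m₂g = m₂a.
Pulley: (T₁ − T₂)R = Iα = I(a/R), so T₁ − T₂ = (I/R²)a = 1·M_p a = 2.580·a.
Adding the three: (m₁ − m₂)g = (m₁ + m₂ + 2.580)a, so a = (3.30 − 2.59)(9.81)/(3.30 + 2.59 + 2.580) = 0.8223 m/s².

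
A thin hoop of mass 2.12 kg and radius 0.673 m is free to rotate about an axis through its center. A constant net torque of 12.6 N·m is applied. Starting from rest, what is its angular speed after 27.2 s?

ω ≈ 357 rad/s

I = MR² = (2.12)(0.673)² = 0.9602 kg·m².
α = τ/I = 12.6/0.9602 = 13.12 rad/s².
ω = ω₀ + αt = 0 + (13.12)(27.2) = 356.9 rad/s.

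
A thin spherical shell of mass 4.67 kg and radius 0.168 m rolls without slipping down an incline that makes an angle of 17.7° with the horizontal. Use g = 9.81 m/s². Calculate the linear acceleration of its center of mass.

a ≈ 1.79 m/s²

Translation along the incline: Mg sinθ − f = Ma.
Rotation about the center: fR = Iα with I = (2/3)MR². No-slip gives a = αR, so f = (I/R²)a = (2/3)M a.
Substituting: Mg sinθ = (1 + 0.6667)Ma, so a = g sinθ/(1 + 0.6667) = (9.81) sin 17.7° / 1.667 = 1.790 m/s².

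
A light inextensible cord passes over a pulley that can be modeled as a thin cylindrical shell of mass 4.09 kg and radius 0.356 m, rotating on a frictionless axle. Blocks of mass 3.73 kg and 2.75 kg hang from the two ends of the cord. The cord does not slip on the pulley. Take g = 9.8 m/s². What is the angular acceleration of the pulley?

α ≈ 2.55 rad/s²

I = MR² = (4.09)(0.356)² = 0.5184 kg·m².
Heavier block: m₁g − T₁ = m₁a. Lighter block: T₂ − m₂g = m₂a.
Pulley: (T₁ − T₂)R = Iα = I(a/R), so T₁ − T₂ = (I/R²)a = 1·M_p a = 4.090·a.
Adding the three: (m₁ − m₂)g = (m₁ + m₂ + 4.090)a, so a = (3.73 − 2.75)(9.8)/(3.73 + 2.75 + 4.090) = 0.9086 m/s².
α = a/R = 0.9086/0.356 = 2.552 rad/s².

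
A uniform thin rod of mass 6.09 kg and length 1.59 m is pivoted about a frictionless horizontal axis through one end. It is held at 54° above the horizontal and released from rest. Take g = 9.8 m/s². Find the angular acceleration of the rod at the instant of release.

About the pivot, I = (1/3)ML² = (1/3)(6.09)(1.59)² = 5.132 kg·m².
The weight acts at the center, a distance L/2 = 0.7950 m from the pivot; τ = Mg(L/2) cos 54° = 27.89 N·m.
α = τ/I = 27.89/5.132 = 5.434 rad/s².
(Equivalently α = (3g/(2L)) cos 54° = 5.434 rad/s².)

α ≈ 5.43 rad/s²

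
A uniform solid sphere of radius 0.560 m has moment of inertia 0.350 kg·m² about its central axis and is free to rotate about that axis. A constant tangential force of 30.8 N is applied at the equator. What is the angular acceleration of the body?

τ = F R = (30.8)(0.560) = 17.25 N·m.
Newton's second law for rotation, τ = Iα, gives α = τ/I = 17.25/0.3500 = 49.28 rad/s².

α ≈ 49.3 rad/s²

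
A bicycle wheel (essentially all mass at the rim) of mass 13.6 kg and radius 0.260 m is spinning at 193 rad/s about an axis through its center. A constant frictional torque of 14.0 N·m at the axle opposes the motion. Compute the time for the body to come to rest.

t ≈ 12.7 s

I = MR² = (13.6)(0.260)² = 0.9194 kg·m².
The net torque has magnitude 14.0 N·m, opposing ω.
|α| = τ/I = 14.00/0.9194 = 15.23 rad/s² (deceleration).
0 = ω₀ − |α|t ⇒ t = ω₀/|α| = 193/15.23 = 12.67 s.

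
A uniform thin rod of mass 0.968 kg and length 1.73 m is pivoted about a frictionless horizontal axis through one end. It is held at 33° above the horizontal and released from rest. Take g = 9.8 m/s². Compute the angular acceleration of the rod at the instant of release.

α ≈ 7.13 rad/s²

About the pivot, I = (1/3)ML² = (1/3)(0.968)(1.73)² = 0.9657 kg·m².
The weight acts at the center, a distance L/2 = 0.8650 m from the pivot; τ = Mg(L/2) cos 33° = 6.882 N·m.
α = τ/I = 6.882/0.9657 = 7.126 rad/s².
(Equivalently α = (3g/(2L)) cos 33° = 7.126 rad/s².)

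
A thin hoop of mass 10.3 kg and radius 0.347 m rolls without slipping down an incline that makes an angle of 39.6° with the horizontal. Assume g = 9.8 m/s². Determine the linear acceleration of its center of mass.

Translation along the incline: Mg sinθ − f = Ma.
Rotation about the center: fR = Iα with I = MR². No-slip gives a = αR, so f = (I/R²)a = M a.
Substituting: Mg sinθ = (1 + 1.000)Ma, so a = g sinθ/(1 + 1.000) = (9.8) sin 39.6° / 2.000 = 3.123 m/s².

a ≈ 3.12 m/s²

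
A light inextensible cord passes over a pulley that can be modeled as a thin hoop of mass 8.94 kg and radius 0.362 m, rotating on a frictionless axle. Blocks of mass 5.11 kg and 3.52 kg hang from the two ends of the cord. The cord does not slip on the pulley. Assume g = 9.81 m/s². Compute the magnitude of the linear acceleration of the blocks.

I = MR² = (8.94)(0.362)² = 1.172 kg·m².
Heavier block: m₁g − T₁ = m₁a. Lighter block: T₂ − m₂g = m₂a.
Pulley: (T₁ − T₂)R = Iα = I(a/R), so T₁ − T₂ = (I/R²)a = 1·M_p a = 8.940·a.
Adding the three: (m₁ − m₂)g = (m₁ + m₂ + 8.940)a, so a = (5.11 − 3.52)(9.81)/(5.11 + 3.52 + 8.940) = 0.8878 m/s².

a ≈ 0.888 m/s²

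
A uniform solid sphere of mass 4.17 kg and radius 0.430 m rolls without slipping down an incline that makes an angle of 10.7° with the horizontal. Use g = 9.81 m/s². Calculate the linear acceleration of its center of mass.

Translation along the incline: Mg sinθ − f = Ma.
Rotation about the center: fR = Iα with I = (2/5)MR². No-slip gives a = αR, so f = (I/R²)a = (2/5)M a.
Substituting: Mg sinθ = (1 + 0.4000)Ma, so a = g sinθ/(1 + 0.4000) = (9.81) sin 10.7° / 1.400 = 1.301 m/s².

a ≈ 1.30 m/s²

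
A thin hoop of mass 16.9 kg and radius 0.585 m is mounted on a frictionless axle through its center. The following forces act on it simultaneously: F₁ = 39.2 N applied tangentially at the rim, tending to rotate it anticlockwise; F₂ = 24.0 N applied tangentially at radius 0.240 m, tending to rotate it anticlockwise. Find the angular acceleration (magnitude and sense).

I = MR² = (16.9)(0.585)² = 5.784 kg·m².
Taking anticlockwise as positive: τ₁ = +(39.2)(0.585) = +22.93 N·m; τ₂ = +(24.0)(0.240) = +5.760 N·m.
Net torque τ = 28.69 N·m.
α = τ/I = 28.69/5.784 = 4.961 rad/s².

α ≈ 4.96 rad/s², anticlockwise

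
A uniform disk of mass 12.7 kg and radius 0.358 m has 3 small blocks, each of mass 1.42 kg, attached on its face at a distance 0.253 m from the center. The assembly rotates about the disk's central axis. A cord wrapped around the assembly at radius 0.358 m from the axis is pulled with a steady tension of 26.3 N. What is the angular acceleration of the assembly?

I_disk = ½MR² = ½(12.7)(0.358)² = 0.8138 kg·m².
I_blocks = 3·m·r² = 3(1.42)(0.253)² = 0.2727 kg·m².
Total I = 1.087 kg·m².
τ = F r = (26.3)(0.358) = 9.415 N·m.
α = τ/I = 9.415/1.087 = 8.666 rad/s².

α ≈ 8.67 rad/s²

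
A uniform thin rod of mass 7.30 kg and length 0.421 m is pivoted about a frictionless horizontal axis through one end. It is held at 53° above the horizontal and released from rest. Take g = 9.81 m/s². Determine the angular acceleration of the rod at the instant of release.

α ≈ 21.0 rad/s²

About the pivot, I = (1/3)ML² = (1/3)(7.30)(0.421)² = 0.4313 kg·m².
The weight acts at the center, a distance L/2 = 0.2105 m from the pivot; τ = Mg(L/2) cos 53° = 9.072 N·m.
α = τ/I = 9.072/0.4313 = 21.03 rad/s².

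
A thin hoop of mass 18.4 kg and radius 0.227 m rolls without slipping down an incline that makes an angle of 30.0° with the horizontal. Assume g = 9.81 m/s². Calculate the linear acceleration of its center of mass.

a ≈ 2.45 m/s²

Translation along the incline: Mg sinθ − f = Ma.
Rotation about the center: fR = Iα with I = MR². No-slip gives a = αR, so f = (I/R²)a = M a.
Substituting: Mg sinθ = (1 + 1.000)Ma, so a = g sinθ/(1 + 1.000) = (9.81) sin 30.0° / 2.000 = 2.452 m/s².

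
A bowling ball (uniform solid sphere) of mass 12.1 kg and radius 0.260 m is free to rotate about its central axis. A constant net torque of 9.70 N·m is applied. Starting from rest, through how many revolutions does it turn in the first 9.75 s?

I = (2/5)MR² = (2/5)(12.1)(0.260)² = 0.3272 kg·m².
α = τ/I = 9.70/0.3272 = 29.65 rad/s².
θ = ½αt² = ½(29.65)(9.75)² = 1409 rad.
Revolutions = θ/(2π) = 224.3.

≈ 224 revolutions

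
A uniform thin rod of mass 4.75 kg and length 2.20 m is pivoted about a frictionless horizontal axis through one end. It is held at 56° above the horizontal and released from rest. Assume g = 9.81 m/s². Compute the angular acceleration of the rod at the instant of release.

α ≈ 3.74 rad/s²

About the pivot, I = (1/3)ML² = (1/3)(4.75)(2.20)² = 7.663 kg·m².
The weight acts at the center, a distance L/2 = 1.100 m from the pivot; τ = Mg(L/2) cos 56° = 28.66 N·m.
α = τ/I = 28.66/7.663 = 3.740 rad/s².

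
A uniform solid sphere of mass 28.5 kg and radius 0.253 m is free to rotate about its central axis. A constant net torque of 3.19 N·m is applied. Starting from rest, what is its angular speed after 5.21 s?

I = (2/5)MR² = (2/5)(28.5)(0.253)² = 0.7297 kg·m².
α = τ/I = 3.19/0.7297 = 4.372 rad/s².
ω = ω₀ + αt = 0 + (4.372)(5.21) = 22.78 rad/s.

ω ≈ 22.8 rad/s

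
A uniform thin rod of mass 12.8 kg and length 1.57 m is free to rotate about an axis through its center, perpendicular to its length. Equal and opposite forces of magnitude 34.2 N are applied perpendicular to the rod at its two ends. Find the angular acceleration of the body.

α ≈ 20.4 rad/s²

I = (1/12)ML² = (1/12)(12.8)(1.57)² = 2.629 kg·m².
The couple gives τ = F·(L/2) + F·(L/2) = F L = (34.2)(1.57) = 53.69 N·m.
From τ = Iα: α = 53.69/2.629 = 20.42 rad/s².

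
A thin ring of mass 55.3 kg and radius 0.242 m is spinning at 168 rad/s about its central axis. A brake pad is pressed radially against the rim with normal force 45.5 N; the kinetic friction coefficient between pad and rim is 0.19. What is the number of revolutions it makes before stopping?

≈ 3480 revolutions

I = MR² = (55.3)(0.242)² = 3.239 kg·m².
Friction force f = μN = (0.19)(45.5) = 8.645 N at the rim; torque magnitude τ = fR = 2.092 N·m, opposing ω.
|α| = τ/I = 2.092/3.239 = 0.6460 rad/s² (deceleration).
ω² = ω₀² − 2|α|θ with ω = 0 ⇒ θ = ω₀²/(2|α|) = 21850 rad = 3477 rev.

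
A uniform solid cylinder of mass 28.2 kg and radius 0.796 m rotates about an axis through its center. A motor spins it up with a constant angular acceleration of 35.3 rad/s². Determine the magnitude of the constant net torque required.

I = ½MR² = (1/2)(28.2)(0.796)² = 8.934 kg·m².
τ = Iα = (8.934)(35.30) = 315.4 N·m.

τ ≈ 315 N·m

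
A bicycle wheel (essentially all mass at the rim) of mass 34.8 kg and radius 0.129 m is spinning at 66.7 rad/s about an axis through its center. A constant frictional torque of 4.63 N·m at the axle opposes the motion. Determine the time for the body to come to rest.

t ≈ 8.34 s

I = MR² = (34.8)(0.129)² = 0.5791 kg·m².
The net torque has magnitude 4.63 N·m, opposing ω.
|α| = τ/I = 4.630/0.5791 = 7.995 rad/s² (deceleration).
0 = ω₀ − |α|t ⇒ t = ω₀/|α| = 66.7/7.995 = 8.343 s.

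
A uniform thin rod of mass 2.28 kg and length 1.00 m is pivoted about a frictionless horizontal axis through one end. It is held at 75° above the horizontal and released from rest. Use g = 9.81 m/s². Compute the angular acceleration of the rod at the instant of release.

α ≈ 3.81 rad/s²

About the pivot, I = (1/3)ML² = (1/3)(2.28)(1.00)² = 0.7600 kg·m².
The weight acts at the center, a distance L/2 = 0.5000 m from the pivot; τ = Mg(L/2) cos 75° = 2.894 N·m.
α = τ/I = 2.894/0.7600 = 3.809 rad/s².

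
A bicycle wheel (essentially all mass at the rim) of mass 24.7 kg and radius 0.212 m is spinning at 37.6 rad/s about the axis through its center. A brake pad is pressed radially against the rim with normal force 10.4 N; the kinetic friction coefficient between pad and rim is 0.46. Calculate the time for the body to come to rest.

t ≈ 41.2 s

I = MR² = (24.7)(0.212)² = 1.110 kg·m².
Friction force f = μN = (0.46)(10.4) = 4.784 N at the rim; torque magnitude τ = fR = 1.014 N·m, opposing ω.
|α| = τ/I = 1.014/1.110 = 0.9136 rad/s² (deceleration).
0 = ω₀ − |α|t ⇒ t = ω₀/|α| = 37.6/0.9136 = 41.16 s.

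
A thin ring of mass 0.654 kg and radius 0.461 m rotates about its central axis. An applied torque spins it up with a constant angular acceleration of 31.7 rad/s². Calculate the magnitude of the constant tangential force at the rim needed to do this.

I = MR² = (0.654)(0.461)² = 0.1390 kg·m².
The required torque is τ = Iα = (0.1390)(31.70) = 4.406 N·m.
A tangential force at the rim gives τ = FR, so F = τ/R = 4.406/0.461 = 9.557 N.

F ≈ 9.56 N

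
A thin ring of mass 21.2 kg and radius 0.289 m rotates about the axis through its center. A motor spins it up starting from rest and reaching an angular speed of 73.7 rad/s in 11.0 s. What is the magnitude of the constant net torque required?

τ ≈ 11.9 N·m

I = MR² = (21.2)(0.289)² = 1.771 kg·m².
α = Δω/Δt = (73.7 − 0)/11.0 = 6.700 rad/s².
τ = Iα = (1.771)(6.700) = 11.86 N·m.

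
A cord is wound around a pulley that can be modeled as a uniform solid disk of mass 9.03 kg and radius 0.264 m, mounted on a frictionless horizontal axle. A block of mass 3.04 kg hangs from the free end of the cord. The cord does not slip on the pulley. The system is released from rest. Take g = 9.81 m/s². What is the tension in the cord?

T ≈ 17.8 N

I = ½MR² = (1/2)(9.03)(0.264)² = 0.3147 kg·m².
Block: mg − T = ma. Pulley: TR = Iα. No-slip: a = αR, so T = (I/R²)a = 4.515·a.
Then mg = (m + 4.515)a, so a = (3.04)(9.81)/(3.04 + 4.515) = 3.947 m/s².
T = 4.515·a = 17.82 N.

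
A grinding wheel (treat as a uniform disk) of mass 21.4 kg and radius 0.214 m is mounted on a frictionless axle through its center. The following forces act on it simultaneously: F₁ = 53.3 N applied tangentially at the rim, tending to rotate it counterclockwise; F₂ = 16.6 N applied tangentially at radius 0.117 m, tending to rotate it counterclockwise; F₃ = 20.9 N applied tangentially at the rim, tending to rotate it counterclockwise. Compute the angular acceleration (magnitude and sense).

I = ½MR² = (1/2)(21.4)(0.214)² = 0.4900 kg·m².
Taking counterclockwise as positive: τ₁ = +(53.3)(0.214) = +11.41 N·m; τ₂ = +(16.6)(0.117) = +1.942 N·m; τ₃ = +(20.9)(0.214) = +4.473 N·m.
Net torque τ = 17.82 N·m.
α = τ/I = 17.82/0.4900 = 36.37 rad/s².

α ≈ 36.4 rad/s², counterclockwise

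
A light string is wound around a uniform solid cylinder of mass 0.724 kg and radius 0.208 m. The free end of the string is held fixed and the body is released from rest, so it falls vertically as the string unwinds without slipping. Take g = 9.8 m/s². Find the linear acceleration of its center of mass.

a ≈ 6.53 m/s²

Translation: Mg − T = Ma. Rotation about the center: TR = Iα with I = ½MR².
With a = αR: T = (I/R²)a = (1/2)M a, so Mg = (1 + 0.5000)Ma.
a = g/(1 + 0.5000) = 9.8/1.500 = 6.533 m/s².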